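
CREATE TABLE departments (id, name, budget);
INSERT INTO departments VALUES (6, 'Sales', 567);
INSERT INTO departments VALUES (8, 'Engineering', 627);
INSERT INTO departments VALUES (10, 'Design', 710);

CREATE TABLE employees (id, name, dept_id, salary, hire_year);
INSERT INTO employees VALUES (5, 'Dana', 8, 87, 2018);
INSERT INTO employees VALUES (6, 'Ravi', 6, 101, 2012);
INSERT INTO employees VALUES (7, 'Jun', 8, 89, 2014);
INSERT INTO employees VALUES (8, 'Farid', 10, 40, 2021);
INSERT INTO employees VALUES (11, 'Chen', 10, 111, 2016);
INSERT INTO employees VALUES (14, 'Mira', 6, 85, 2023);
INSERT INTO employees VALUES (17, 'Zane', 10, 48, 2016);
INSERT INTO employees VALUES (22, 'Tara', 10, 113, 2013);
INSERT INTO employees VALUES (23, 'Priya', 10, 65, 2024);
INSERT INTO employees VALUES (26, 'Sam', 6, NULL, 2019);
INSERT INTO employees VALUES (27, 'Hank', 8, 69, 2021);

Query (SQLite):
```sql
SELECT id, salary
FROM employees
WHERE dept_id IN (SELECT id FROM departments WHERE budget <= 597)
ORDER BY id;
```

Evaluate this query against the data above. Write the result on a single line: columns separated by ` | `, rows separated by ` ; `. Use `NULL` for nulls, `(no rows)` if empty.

Inner query: departments.id where budget <= 597.
Outer: keep employees rows whose dept_id is in that set.
Inner query → {6}

6 | 101 ; 14 | 85 ; 26 | NULL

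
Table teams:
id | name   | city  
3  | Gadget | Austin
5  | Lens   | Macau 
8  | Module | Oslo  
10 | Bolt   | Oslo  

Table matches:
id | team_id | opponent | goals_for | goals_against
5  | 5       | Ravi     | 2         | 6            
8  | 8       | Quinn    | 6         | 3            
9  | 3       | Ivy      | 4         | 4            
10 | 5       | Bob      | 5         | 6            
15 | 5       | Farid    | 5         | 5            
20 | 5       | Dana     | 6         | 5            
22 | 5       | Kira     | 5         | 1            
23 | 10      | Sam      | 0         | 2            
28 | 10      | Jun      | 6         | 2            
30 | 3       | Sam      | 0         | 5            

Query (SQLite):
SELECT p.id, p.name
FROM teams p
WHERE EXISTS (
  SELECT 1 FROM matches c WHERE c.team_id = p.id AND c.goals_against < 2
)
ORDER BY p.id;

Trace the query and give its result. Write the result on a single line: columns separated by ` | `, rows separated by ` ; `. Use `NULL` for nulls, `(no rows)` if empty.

For each teams row, check whether any matches with matching team_id has goals_against < 2.
Keep rows where that is true.

5 | Lens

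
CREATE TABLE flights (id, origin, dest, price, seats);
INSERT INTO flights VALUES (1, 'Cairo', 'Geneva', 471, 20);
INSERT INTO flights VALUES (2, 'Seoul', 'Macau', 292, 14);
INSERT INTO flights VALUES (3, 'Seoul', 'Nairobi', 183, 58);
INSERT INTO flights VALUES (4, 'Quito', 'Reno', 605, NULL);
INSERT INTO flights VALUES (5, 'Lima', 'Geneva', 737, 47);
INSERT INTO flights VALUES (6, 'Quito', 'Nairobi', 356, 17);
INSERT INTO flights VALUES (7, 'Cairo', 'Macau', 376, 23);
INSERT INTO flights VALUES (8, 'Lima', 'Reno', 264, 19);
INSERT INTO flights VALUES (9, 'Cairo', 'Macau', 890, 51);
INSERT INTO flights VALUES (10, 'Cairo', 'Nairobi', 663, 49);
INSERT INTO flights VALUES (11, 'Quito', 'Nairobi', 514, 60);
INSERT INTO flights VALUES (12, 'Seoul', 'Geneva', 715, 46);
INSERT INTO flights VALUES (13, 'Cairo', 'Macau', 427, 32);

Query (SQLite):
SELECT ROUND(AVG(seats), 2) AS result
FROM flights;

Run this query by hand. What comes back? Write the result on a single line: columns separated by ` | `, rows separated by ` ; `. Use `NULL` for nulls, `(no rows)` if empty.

36.33

All seats values: [20, 14, 58, NULL, 47, 17, 23, 19, 51, 49, 60, 46, 32].
AVG = 436 / 12 (rounded to 2 dp).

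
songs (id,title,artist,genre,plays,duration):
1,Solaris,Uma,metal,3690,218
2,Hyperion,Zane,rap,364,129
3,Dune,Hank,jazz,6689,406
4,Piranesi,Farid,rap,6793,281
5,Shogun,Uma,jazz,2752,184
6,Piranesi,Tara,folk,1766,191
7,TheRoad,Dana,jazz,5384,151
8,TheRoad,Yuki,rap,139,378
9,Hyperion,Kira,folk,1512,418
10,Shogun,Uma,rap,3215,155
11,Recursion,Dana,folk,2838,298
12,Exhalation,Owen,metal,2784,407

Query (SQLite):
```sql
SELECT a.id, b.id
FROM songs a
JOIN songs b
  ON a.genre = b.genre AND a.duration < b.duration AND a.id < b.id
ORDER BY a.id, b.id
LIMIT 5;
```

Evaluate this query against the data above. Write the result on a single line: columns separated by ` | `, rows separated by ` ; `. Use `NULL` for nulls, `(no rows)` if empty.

Pairs (a,b) with same genre, a.duration < b.duration, a.id < b.id.
genre groups: folk:{6,9,11} jazz:{3,5,7} metal:{1,12} rap:{2,4,8,10}
Ordered by (a.id, b.id); first 5.

1 | 12 ; 2 | 4 ; 2 | 8 ; 2 | 10 ; 4 | 8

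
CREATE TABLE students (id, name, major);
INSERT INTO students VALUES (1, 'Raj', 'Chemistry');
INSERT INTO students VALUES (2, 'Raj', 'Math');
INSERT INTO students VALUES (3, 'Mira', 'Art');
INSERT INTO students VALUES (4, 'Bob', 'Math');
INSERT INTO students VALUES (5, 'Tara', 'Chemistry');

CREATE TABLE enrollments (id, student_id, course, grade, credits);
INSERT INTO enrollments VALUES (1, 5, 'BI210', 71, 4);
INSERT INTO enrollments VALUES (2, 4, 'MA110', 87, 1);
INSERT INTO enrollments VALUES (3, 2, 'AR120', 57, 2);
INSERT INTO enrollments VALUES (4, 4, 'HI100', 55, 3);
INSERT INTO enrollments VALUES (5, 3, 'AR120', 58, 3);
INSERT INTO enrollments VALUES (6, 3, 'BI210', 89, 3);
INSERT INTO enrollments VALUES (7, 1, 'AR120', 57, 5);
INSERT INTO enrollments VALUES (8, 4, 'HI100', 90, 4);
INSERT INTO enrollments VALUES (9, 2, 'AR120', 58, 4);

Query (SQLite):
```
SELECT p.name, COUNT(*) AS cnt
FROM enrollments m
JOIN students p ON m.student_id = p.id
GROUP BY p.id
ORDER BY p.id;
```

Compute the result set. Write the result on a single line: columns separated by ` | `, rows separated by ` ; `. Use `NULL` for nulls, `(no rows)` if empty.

Raj | 1 ; Raj | 2 ; Mira | 2 ; Bob | 3 ; Tara | 1

Join each enrollments row to its students via student_id.
Group joined rows by students.id; compute COUNT(*) per group.
  1: ids {7} → COUNT(*)=1
  2: ids {3, 9} → COUNT(*)=2
  3: ids {5, 6} → COUNT(*)=2
  4: ids {2, 4, 8} → COUNT(*)=3
  5: ids {1} → COUNT(*)=1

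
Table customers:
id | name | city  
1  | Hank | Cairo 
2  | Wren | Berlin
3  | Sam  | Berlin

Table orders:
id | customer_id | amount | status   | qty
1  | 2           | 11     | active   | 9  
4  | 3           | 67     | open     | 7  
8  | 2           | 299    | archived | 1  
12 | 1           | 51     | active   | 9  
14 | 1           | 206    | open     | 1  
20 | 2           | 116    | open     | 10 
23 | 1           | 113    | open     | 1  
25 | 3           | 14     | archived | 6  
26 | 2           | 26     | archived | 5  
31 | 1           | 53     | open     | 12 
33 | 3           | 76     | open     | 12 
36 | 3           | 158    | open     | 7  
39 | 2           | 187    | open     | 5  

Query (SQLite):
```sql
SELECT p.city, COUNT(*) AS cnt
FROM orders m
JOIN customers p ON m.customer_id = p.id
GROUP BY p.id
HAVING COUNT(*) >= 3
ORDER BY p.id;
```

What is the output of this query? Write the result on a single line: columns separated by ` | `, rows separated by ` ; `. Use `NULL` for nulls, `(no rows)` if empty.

Join each orders row to its customers via customer_id.
Group joined rows by customers.id; compute COUNT(*) per group.
HAVING: keep groups with count ≥ 3.
  1: ids {12, 14, 23, 31} → COUNT(*)=4
  2: ids {1, 8, 20, 26, 39} → COUNT(*)=5
  3: ids {4, 25, 33, 36} → COUNT(*)=4

Cairo | 4 ; Berlin | 5 ; Berlin | 4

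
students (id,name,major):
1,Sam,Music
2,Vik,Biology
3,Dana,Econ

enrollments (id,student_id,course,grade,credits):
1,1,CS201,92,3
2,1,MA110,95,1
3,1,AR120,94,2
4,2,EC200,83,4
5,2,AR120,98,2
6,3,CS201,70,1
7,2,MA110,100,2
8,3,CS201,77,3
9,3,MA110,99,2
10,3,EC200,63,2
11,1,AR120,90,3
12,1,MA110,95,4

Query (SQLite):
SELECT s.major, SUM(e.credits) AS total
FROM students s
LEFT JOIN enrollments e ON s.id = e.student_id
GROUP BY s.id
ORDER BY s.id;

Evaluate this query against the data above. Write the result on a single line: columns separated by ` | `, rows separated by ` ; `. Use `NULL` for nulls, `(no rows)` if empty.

LEFT JOIN keeps every students row; unmatched ones get NULL for enrollments columns.
Group by students.id and compute SUM(e.credits). SUM over an all-NULL group is NULL.
  1: ids {1, 2, 3, 11, 12} → SUM(e.credits)=13
  2: ids {4, 5, 7} → SUM(e.credits)=8
  3: ids {6, 8, 9, 10} → SUM(e.credits)=8

Music | 13 ; Biology | 8 ; Econ | 8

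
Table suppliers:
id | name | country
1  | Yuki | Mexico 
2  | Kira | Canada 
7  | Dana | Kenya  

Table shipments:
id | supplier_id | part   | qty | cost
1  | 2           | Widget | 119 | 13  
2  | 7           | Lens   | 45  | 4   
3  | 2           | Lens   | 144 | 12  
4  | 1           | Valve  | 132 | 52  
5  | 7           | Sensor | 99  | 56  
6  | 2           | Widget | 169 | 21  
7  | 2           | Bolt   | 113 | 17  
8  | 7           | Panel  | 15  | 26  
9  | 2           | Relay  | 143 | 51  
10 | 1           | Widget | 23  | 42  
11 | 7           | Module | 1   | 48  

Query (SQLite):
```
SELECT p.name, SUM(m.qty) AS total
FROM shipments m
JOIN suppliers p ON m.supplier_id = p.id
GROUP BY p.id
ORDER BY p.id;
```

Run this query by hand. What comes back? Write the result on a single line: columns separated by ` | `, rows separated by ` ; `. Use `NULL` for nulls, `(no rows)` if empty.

Yuki | 155 ; Kira | 688 ; Dana | 160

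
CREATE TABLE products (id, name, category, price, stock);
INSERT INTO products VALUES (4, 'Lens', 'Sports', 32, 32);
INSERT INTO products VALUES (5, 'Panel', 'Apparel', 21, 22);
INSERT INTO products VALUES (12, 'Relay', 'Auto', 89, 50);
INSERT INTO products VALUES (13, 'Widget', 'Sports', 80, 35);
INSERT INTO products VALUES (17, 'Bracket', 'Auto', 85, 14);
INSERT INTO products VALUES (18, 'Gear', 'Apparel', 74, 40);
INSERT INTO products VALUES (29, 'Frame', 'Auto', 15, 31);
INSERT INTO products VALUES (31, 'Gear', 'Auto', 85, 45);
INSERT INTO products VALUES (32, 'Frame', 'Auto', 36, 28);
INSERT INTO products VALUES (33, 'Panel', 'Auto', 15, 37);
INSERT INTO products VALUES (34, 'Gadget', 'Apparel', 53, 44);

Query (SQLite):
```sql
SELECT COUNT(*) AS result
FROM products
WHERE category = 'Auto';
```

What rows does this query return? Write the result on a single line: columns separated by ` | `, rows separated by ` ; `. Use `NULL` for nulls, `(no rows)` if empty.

Rows where category='Auto' → stock values: [50, 14, 31, 45, 28, 37].
COUNT(*) counts rows → 6.

6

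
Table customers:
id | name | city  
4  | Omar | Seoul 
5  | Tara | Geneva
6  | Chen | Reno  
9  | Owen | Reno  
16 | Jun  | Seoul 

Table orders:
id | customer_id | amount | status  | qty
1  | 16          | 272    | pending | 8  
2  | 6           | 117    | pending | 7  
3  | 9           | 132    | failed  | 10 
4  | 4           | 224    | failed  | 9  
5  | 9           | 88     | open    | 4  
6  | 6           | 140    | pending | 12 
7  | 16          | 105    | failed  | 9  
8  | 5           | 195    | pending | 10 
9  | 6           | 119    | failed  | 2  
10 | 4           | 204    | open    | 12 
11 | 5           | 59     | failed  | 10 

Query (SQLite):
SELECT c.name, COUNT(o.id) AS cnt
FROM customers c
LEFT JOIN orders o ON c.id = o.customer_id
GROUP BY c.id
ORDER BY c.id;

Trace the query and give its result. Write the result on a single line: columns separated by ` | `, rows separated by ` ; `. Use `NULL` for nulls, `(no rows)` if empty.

LEFT JOIN keeps every customers row; unmatched ones get NULL for orders columns.
Group by customers.id and compute COUNT(o.id). COUNT(col) of an all-NULL group is 0.
  4: ids {4, 10} → COUNT(o.id)=2
  5: ids {8, 11} → COUNT(o.id)=2
  6: ids {2, 6, 9} → COUNT(o.id)=3
  9: ids {3, 5} → COUNT(o.id)=2
  16: ids {1, 7} → COUNT(o.id)=2

Omar | 2 ; Tara | 2 ; Chen | 3 ; Owen | 2 ; Jun | 2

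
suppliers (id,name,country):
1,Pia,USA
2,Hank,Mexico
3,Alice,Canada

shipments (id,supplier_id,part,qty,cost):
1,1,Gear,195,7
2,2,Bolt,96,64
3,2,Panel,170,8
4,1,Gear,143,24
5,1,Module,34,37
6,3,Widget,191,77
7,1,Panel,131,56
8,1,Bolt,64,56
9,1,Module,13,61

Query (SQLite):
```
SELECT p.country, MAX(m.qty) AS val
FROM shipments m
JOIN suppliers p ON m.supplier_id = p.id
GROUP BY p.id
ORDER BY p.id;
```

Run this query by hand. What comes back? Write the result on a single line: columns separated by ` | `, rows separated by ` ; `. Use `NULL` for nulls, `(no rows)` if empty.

Join each shipments row to its suppliers via supplier_id.
Group joined rows by suppliers.id; compute MAX(m.qty) per group.
  1: ids {1, 4, 5, 7, 8, 9} → MAX(m.qty)=195
  2: ids {2, 3} → MAX(m.qty)=170
  3: ids {6} → MAX(m.qty)=191

USA | 195 ; Mexico | 170 ; Canada | 191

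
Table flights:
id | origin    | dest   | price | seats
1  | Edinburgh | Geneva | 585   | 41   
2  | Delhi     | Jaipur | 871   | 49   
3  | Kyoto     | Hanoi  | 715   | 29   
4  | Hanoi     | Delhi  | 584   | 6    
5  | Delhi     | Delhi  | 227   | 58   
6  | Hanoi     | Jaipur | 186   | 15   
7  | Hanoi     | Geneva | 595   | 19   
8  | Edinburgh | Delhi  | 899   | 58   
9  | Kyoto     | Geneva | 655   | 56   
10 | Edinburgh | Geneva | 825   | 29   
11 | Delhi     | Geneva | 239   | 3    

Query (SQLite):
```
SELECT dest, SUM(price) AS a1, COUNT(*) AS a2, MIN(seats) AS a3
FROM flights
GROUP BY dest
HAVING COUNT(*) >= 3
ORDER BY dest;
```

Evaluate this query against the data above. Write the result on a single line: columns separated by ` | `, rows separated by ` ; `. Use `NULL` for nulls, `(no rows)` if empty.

Delhi | 1710 | 3 | 6 ; Geneva | 2899 | 5 | 3

Group flights by dest.
Per group compute: SUM(price), COUNT(*), MIN(seats).
HAVING: drop groups with fewer than 3 rows.
  Delhi: ids {4, 5, 8} → SUM(price)=1710, COUNT(*)=3, MIN(seats)=6
  Geneva: ids {1, 7, 9, 10, 11} → SUM(price)=2899, COUNT(*)=5, MIN(seats)=3
  Hanoi: ids {3} → SUM(price)=715, COUNT(*)=1, MIN(seats)=29
  Jaipur: ids {2, 6} → SUM(price)=1057, COUNT(*)=2, MIN(seats)=15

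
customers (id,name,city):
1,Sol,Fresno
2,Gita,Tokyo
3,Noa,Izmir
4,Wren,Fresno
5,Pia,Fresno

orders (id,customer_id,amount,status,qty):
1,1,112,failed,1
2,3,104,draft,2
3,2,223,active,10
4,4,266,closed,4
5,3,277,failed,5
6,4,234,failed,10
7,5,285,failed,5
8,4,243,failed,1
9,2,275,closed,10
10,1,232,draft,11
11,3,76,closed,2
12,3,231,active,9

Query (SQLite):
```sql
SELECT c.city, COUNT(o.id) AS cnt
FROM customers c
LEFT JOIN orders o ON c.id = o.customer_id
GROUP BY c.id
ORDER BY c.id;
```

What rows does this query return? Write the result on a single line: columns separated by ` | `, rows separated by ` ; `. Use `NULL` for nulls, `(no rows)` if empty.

Fresno | 2 ; Tokyo | 2 ; Izmir | 4 ; Fresno | 3 ; Fresno | 1

LEFT JOIN keeps every customers row; unmatched ones get NULL for orders columns.
Group by customers.id and compute COUNT(o.id). COUNT(col) of an all-NULL group is 0.
  1: ids {1, 10} → COUNT(o.id)=2
  2: ids {3, 9} → COUNT(o.id)=2
  3: ids {2, 5, 11, 12} → COUNT(o.id)=4
  4: ids {4, 6, 8} → COUNT(o.id)=3
  5: ids {7} → COUNT(o.id)=1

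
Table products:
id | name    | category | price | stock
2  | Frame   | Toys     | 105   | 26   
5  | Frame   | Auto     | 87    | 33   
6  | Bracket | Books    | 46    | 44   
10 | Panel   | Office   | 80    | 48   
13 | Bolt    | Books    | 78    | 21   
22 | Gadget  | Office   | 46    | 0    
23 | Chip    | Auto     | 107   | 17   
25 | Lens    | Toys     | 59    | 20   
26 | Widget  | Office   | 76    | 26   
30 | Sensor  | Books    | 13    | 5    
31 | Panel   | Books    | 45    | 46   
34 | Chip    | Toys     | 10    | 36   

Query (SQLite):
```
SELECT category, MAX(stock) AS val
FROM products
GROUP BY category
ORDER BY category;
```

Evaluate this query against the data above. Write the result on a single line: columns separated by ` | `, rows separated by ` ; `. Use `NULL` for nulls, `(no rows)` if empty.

Auto | 33 ; Books | 46 ; Office | 48 ; Toys | 36

Partition products by category; compute MAX(stock) within each group.
  Auto: ids {5, 23} → MAX(stock)=33
  Books: ids {6, 13, 30, 31} → MAX(stock)=46
  Office: ids {10, 22, 26} → MAX(stock)=48
  Toys: ids {2, 25, 34} → MAX(stock)=36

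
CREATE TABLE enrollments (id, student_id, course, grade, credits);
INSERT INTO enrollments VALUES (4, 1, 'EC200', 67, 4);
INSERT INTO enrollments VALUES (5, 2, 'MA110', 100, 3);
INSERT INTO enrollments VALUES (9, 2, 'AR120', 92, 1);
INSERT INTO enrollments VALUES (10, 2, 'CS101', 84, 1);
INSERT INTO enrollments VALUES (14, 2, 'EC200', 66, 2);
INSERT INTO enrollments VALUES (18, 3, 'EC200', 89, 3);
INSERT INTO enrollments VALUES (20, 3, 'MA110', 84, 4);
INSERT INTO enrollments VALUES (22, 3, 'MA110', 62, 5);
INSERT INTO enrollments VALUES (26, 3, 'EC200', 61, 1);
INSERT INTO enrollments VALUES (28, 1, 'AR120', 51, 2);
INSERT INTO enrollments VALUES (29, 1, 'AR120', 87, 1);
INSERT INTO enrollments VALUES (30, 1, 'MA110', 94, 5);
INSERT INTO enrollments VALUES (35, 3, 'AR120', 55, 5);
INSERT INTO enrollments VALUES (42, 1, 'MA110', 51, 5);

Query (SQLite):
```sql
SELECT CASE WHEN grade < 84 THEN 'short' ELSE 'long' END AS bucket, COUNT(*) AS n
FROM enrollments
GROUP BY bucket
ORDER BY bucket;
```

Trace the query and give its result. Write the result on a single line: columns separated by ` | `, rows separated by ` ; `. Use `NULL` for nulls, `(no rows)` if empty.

Bucket rows by grade < 84 → 'short' else 'long'; count each bucket.

long | 7 ; short | 7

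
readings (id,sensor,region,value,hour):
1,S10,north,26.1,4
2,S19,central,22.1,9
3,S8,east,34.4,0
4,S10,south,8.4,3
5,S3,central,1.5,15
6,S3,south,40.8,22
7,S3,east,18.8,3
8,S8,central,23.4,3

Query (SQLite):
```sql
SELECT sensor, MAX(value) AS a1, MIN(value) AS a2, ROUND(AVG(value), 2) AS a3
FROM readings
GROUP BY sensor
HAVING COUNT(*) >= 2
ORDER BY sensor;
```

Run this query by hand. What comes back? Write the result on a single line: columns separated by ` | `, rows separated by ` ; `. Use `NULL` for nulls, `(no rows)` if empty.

S10 | 26.1 | 8.4 | 17.25 ; S3 | 40.8 | 1.5 | 20.37 ; S8 | 34.4 | 23.4 | 28.9

Group readings by sensor.
Per group compute: MAX(value), MIN(value), ROUND(AVG(value), 2).
HAVING: drop groups with fewer than 2 rows.
  S10: ids {1, 4} → MAX(value)=26.1, MIN(value)=8.4, ROUND(AVG(value), 2)=17.25
  S19: ids {2} → MAX(value)=22.1, MIN(value)=22.1, ROUND(AVG(value), 2)=22.1
  S3: ids {5, 6, 7} → MAX(value)=40.8, MIN(value)=1.5, ROUND(AVG(value), 2)=20.37
  S8: ids {3, 8} → MAX(value)=34.4, MIN(value)=23.4, ROUND(AVG(value), 2)=28.9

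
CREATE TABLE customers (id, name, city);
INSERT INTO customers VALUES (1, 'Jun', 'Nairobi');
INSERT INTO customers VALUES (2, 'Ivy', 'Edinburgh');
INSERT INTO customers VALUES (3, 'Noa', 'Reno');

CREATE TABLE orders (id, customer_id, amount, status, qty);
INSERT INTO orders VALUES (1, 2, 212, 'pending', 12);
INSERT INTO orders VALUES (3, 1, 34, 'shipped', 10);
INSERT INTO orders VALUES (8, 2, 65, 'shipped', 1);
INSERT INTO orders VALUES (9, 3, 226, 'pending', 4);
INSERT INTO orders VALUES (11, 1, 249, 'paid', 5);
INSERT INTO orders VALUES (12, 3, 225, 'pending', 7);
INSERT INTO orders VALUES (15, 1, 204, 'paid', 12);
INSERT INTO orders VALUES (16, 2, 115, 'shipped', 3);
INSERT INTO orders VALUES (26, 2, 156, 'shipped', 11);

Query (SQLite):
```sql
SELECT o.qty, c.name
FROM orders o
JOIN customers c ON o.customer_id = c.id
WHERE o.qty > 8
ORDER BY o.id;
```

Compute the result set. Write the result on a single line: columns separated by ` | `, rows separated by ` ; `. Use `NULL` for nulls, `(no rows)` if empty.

12 | Ivy ; 10 | Jun ; 12 | Jun ; 11 | Ivy

Each orders row matches the customers row where customer_id = customers.id.
Then keep rows with o.qty > 8.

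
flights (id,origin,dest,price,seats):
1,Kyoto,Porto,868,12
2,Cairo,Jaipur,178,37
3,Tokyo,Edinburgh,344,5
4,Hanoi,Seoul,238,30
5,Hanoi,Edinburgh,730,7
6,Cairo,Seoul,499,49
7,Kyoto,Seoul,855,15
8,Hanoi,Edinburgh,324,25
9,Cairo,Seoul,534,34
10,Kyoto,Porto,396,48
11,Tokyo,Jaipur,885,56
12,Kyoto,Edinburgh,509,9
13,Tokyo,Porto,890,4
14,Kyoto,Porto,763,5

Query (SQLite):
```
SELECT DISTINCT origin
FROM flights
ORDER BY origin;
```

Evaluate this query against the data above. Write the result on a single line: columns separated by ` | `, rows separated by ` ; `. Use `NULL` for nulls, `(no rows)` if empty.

Collect distinct origin values from flights.

Cairo ; Hanoi ; Kyoto ; Tokyo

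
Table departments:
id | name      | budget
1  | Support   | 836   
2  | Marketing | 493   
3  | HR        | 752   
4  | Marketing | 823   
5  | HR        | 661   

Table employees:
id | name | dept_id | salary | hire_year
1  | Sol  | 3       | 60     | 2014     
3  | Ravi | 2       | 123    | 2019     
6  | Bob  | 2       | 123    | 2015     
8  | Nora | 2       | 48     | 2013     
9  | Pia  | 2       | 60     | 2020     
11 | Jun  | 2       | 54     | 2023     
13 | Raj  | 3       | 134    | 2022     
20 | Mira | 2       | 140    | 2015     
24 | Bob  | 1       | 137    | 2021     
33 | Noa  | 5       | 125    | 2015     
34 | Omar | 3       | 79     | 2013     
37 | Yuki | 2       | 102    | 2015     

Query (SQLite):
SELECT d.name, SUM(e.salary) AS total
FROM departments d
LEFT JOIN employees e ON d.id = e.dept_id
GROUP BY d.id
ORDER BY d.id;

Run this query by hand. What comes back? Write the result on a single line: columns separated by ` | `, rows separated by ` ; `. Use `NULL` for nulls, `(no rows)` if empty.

LEFT JOIN keeps every departments row; unmatched ones get NULL for employees columns.
Group by departments.id and compute SUM(e.salary). SUM over an all-NULL group is NULL.
  1: ids {24} → SUM(e.salary)=137
  2: ids {3, 6, 8, 9, 11, 20, 37} → SUM(e.salary)=650
  3: ids {1, 13, 34} → SUM(e.salary)=273
  4: ids {—} → SUM(e.salary)=NULL
  5: ids {33} → SUM(e.salary)=125

Support | 137 ; Marketing | 650 ; HR | 273 ; Marketing | NULL ; HR | 125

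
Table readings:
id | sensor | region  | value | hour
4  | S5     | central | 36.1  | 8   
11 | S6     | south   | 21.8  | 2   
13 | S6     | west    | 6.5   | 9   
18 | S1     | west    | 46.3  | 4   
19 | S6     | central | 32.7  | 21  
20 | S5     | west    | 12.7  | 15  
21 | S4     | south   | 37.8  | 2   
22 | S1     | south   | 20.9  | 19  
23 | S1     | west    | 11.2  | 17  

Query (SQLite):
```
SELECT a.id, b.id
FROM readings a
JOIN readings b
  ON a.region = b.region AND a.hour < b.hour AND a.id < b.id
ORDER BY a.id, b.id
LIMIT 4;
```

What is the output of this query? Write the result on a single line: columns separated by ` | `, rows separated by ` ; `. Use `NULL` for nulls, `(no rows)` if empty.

4 | 19 ; 11 | 22 ; 13 | 20 ; 13 | 23

Pairs (a,b) with same region, a.hour < b.hour, a.id < b.id.
region groups: central:{4,19} south:{11,21,22} west:{13,18,20,23}
Ordered by (a.id, b.id); first 4.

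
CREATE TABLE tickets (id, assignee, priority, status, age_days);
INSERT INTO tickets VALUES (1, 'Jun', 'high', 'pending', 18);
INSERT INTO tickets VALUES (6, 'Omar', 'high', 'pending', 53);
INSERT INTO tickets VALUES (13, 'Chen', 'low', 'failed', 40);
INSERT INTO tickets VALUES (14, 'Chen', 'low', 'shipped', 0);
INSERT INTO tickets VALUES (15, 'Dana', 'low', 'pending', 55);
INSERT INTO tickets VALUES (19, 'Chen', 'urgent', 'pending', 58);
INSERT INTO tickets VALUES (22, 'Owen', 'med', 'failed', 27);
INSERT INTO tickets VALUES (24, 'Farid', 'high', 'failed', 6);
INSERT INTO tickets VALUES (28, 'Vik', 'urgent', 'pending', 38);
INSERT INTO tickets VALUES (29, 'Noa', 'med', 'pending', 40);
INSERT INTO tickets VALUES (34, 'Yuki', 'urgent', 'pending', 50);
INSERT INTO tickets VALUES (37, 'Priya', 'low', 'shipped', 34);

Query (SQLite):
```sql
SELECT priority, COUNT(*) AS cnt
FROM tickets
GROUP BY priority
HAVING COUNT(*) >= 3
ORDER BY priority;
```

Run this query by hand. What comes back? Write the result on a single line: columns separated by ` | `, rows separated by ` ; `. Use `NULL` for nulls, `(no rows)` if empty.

Partition tickets by priority; compute COUNT(*) within each group.
HAVING: keep groups with count ≥ 3.
  high: ids {1, 6, 24} → COUNT(*)=3
  low: ids {13, 14, 15, 37} → COUNT(*)=4
  med: ids {22, 29} → COUNT(*)=2
  urgent: ids {19, 28, 34} → COUNT(*)=3

high | 3 ; low | 4 ; urgent | 3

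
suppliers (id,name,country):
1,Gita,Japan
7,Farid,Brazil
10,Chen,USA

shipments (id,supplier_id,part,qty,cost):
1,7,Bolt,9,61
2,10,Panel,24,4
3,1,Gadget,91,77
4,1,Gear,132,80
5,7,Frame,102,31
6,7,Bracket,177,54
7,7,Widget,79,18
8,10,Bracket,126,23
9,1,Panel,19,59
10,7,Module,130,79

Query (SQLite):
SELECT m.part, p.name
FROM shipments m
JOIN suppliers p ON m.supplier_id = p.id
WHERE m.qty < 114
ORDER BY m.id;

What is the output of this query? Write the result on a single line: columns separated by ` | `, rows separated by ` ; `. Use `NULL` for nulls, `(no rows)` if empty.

Each shipments row matches the suppliers row where supplier_id = suppliers.id.
Then keep rows with m.qty < 114.

Bolt | Farid ; Panel | Chen ; Gadget | Gita ; Frame | Farid ; Widget | Farid ; Panel | Gita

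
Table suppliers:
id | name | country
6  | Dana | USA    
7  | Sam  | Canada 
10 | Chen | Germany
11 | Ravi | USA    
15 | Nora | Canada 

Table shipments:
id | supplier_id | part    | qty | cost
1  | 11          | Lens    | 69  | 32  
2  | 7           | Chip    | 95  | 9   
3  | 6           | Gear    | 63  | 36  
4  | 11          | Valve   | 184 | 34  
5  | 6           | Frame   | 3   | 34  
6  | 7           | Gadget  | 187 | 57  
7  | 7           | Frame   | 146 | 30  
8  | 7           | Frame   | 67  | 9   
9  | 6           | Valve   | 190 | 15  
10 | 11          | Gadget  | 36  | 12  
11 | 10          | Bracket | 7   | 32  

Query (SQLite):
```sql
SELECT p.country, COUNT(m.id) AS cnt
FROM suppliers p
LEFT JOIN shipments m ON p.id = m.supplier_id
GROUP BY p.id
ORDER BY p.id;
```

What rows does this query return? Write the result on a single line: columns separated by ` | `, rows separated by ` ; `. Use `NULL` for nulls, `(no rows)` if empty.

USA | 3 ; Canada | 4 ; Germany | 1 ; USA | 3 ; Canada | 0

LEFT JOIN keeps every suppliers row; unmatched ones get NULL for shipments columns.
Group by suppliers.id and compute COUNT(m.id). COUNT(col) of an all-NULL group is 0.
  6: ids {3, 5, 9} → COUNT(m.id)=3
  7: ids {2, 6, 7, 8} → COUNT(m.id)=4
  10: ids {11} → COUNT(m.id)=1
  11: ids {1, 4, 10} → COUNT(m.id)=3
  15: ids {—} → COUNT(m.id)=0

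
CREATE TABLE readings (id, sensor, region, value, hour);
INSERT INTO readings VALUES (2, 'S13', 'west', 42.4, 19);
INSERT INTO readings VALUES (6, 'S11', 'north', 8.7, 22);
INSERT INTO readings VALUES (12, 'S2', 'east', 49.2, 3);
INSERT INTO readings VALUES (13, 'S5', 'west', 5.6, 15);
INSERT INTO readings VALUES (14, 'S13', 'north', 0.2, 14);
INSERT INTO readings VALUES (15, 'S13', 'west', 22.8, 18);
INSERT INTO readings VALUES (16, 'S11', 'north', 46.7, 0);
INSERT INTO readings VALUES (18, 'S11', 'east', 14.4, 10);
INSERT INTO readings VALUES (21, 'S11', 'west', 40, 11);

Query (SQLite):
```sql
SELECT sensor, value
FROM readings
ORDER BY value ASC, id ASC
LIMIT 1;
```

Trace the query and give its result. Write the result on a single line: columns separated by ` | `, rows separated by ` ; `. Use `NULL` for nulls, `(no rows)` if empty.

S13 | 0.2

Sort by value asc, tiebreak id asc: (0.2, id=14), (5.6, id=13), (8.7, id=6), (14.4, id=18) …. Take first 1.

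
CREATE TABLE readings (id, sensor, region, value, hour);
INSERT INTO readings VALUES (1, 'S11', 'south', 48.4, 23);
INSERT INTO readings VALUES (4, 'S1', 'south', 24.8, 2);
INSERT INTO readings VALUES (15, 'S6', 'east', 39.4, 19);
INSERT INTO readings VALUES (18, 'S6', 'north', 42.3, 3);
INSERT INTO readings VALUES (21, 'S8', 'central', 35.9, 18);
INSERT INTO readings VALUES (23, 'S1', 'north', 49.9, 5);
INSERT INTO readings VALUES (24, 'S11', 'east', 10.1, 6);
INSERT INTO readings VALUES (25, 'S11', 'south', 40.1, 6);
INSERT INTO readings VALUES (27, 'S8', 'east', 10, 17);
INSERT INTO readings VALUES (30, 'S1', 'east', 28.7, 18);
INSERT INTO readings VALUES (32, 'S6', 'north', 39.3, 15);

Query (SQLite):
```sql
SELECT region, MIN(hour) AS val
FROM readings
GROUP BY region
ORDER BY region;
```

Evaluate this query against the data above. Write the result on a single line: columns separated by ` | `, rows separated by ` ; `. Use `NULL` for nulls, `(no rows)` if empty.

central | 18 ; east | 6 ; north | 3 ; south | 2

Partition readings by region; compute MIN(hour) within each group.
  central: ids {21} → MIN(hour)=18
  east: ids {15, 24, 27, 30} → MIN(hour)=6
  north: ids {18, 23, 32} → MIN(hour)=3
  south: ids {1, 4, 25} → MIN(hour)=2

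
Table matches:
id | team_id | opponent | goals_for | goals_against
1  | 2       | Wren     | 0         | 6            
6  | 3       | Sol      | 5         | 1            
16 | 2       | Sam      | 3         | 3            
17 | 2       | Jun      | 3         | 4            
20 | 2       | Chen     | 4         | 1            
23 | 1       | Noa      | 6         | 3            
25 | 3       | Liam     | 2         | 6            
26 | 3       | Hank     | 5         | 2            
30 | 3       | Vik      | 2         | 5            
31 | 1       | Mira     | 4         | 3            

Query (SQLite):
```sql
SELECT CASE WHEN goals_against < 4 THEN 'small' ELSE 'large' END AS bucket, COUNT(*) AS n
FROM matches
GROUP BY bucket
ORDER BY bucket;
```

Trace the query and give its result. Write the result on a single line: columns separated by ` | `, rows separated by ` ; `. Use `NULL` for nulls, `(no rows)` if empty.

large | 4 ; small | 6

Bucket rows by goals_against < 4 → 'small' else 'large'; count each bucket.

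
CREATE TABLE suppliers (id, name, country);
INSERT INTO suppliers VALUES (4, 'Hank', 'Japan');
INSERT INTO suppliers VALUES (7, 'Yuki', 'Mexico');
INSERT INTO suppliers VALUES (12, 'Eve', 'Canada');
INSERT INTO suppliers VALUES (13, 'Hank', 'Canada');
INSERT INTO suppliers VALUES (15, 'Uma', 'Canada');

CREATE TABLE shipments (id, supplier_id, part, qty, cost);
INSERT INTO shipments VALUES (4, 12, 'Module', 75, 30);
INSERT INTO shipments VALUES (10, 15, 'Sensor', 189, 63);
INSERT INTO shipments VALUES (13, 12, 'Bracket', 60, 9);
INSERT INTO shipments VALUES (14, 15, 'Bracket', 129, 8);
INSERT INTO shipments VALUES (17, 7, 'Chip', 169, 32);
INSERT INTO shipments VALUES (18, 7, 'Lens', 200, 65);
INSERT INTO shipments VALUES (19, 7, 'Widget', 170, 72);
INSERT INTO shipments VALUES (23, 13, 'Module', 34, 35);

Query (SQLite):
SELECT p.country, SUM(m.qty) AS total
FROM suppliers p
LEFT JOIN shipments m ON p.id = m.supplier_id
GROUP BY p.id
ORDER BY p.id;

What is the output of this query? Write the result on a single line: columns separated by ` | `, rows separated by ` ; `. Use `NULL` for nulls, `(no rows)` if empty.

LEFT JOIN keeps every suppliers row; unmatched ones get NULL for shipments columns.
Group by suppliers.id and compute SUM(m.qty). SUM over an all-NULL group is NULL.
  4: ids {—} → SUM(m.qty)=NULL
  7: ids {17, 18, 19} → SUM(m.qty)=539
  12: ids {4, 13} → SUM(m.qty)=135
  13: ids {23} → SUM(m.qty)=34
  15: ids {10, 14} → SUM(m.qty)=318

Japan | NULL ; Mexico | 539 ; Canada | 135 ; Canada | 34 ; Canada | 318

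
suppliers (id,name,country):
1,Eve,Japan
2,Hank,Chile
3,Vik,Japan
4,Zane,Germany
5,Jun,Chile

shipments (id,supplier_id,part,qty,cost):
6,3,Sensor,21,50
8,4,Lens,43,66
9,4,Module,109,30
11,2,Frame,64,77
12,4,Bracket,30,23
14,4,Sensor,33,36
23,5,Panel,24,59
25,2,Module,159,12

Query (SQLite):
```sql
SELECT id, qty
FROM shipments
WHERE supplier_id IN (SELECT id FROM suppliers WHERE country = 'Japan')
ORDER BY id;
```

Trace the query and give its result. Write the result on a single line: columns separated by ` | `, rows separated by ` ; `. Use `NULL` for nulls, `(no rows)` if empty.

6 | 21

Inner query: suppliers.id where country = 'Japan'.
Outer: keep shipments rows whose supplier_id is in that set.
Inner query → {1, 3}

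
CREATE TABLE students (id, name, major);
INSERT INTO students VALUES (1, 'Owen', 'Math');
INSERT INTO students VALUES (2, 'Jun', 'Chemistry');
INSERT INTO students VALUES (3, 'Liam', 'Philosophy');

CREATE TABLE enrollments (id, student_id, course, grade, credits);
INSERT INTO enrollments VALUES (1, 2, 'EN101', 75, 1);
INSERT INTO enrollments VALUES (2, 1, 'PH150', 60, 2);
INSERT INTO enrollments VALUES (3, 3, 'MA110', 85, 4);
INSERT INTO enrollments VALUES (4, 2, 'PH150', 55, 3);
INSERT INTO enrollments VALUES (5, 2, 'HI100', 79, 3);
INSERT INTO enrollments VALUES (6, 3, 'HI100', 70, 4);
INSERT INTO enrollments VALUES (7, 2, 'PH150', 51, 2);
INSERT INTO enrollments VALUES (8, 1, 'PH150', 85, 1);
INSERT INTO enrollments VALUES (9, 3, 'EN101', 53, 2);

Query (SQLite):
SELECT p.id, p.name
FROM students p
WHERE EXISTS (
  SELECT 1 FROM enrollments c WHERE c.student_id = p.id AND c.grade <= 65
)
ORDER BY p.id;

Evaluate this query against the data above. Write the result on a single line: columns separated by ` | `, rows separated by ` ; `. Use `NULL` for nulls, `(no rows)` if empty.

For each students row, check whether any enrollments with matching student_id has grade <= 65.
Keep rows where that is true.

1 | Owen ; 2 | Jun ; 3 | Liam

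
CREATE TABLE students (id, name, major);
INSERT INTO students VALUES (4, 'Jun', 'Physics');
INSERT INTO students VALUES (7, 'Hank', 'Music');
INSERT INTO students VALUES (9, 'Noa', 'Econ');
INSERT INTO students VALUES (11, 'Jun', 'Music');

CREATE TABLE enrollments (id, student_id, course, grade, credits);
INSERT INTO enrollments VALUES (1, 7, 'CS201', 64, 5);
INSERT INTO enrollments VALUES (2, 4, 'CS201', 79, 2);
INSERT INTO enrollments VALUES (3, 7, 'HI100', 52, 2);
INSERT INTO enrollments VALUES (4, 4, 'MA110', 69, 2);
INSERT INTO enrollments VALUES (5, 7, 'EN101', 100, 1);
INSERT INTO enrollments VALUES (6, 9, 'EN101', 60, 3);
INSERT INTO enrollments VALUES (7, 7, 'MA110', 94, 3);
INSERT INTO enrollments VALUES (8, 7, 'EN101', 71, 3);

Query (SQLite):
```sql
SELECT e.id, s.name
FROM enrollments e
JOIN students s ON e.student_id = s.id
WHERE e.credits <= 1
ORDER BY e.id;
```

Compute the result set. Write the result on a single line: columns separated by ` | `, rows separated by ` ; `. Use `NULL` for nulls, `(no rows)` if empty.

5 | Hank

Each enrollments row matches the students row where student_id = students.id.
Then keep rows with e.credits <= 1.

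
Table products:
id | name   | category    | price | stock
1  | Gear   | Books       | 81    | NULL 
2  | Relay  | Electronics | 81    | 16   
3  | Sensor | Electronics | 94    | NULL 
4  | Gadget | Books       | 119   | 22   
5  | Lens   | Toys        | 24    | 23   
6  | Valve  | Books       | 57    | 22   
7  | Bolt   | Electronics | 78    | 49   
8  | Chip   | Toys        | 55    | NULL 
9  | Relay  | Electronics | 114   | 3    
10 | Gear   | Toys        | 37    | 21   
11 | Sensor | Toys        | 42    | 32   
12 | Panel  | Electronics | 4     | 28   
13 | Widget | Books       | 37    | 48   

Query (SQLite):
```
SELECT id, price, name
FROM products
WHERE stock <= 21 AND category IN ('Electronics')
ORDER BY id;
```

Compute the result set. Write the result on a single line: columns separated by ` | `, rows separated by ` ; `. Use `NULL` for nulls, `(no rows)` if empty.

stock <= 21: ids {2, 9, 10}
category IN ('Electronics'): ids {2, 3, 7, 9, 12}
Combine with AND.

2 | 81 | Relay ; 9 | 114 | Relay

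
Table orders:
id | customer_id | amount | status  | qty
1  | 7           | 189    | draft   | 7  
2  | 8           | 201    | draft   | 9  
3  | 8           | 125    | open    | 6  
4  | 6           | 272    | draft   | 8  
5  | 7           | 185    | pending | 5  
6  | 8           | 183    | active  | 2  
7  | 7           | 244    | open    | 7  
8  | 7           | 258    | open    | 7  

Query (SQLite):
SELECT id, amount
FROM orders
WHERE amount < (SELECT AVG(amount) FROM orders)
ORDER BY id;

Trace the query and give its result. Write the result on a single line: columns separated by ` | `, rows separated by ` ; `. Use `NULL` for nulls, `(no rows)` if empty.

Scalar subquery: AVG(amount) over all orders rows = 207.125.
Keep rows where amount < that value.

1 | 189 ; 2 | 201 ; 3 | 125 ; 5 | 185 ; 6 | 183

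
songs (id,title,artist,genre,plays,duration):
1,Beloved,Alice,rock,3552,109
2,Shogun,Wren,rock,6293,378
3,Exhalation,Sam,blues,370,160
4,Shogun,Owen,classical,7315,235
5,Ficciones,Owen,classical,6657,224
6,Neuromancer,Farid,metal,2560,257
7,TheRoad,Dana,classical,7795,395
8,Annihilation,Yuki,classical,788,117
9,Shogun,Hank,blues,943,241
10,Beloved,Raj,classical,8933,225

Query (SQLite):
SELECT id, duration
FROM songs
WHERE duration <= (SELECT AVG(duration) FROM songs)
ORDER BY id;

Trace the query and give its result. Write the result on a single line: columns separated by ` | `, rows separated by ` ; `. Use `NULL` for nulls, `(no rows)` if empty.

Scalar subquery: AVG(duration) over all songs rows = 234.1.
Keep rows where duration <= that value.

1 | 109 ; 3 | 160 ; 5 | 224 ; 8 | 117 ; 10 | 225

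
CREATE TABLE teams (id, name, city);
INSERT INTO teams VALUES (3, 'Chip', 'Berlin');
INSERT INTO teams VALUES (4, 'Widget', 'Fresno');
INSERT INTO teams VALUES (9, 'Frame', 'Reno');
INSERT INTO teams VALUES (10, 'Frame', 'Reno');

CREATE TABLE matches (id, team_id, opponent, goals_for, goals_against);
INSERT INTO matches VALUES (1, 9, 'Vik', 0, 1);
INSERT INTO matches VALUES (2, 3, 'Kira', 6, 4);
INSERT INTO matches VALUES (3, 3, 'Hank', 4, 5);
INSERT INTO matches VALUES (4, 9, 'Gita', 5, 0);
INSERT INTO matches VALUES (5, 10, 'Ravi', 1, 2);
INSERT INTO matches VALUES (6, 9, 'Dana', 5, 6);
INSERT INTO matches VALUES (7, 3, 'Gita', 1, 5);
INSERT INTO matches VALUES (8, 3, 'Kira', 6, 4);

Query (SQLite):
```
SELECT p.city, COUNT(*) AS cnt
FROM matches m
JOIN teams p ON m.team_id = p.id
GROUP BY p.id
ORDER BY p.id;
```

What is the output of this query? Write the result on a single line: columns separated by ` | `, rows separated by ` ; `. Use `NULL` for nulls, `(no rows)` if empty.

Berlin | 4 ; Reno | 3 ; Reno | 1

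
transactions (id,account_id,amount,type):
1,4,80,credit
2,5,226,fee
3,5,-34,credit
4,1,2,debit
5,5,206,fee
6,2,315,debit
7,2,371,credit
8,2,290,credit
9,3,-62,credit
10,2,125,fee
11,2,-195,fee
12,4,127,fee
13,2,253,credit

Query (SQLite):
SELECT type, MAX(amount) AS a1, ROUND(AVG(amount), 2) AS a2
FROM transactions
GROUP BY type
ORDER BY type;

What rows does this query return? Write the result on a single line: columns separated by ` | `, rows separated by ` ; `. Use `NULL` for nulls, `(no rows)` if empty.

credit | 371 | 149.67 ; debit | 315 | 158.5 ; fee | 226 | 97.8

Group transactions by type.
Per group compute: MAX(amount), ROUND(AVG(amount), 2).
  credit: ids {1, 3, 7, 8, 9, 13} → MAX(amount)=371, ROUND(AVG(amount), 2)=149.67
  debit: ids {4, 6} → MAX(amount)=315, ROUND(AVG(amount), 2)=158.5
  fee: ids {2, 5, 10, 11, 12} → MAX(amount)=226, ROUND(AVG(amount), 2)=97.8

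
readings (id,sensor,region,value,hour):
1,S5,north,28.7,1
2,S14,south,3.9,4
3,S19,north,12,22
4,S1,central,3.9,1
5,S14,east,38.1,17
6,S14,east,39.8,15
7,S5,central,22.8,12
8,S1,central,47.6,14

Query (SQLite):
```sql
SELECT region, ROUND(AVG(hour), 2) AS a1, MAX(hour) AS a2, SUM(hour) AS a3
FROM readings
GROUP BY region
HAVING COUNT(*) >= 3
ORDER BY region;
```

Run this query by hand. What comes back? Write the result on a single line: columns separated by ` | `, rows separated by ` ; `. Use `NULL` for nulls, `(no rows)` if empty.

central | 9 | 14 | 27

Group readings by region.
Per group compute: ROUND(AVG(hour), 2), MAX(hour), SUM(hour).
HAVING: drop groups with fewer than 3 rows.
  central: ids {4, 7, 8} → ROUND(AVG(hour), 2)=9, MAX(hour)=14, SUM(hour)=27
  east: ids {5, 6} → ROUND(AVG(hour), 2)=16, MAX(hour)=17, SUM(hour)=32
  north: ids {1, 3} → ROUND(AVG(hour), 2)=11.5, MAX(hour)=22, SUM(hour)=23
  south: ids {2} → ROUND(AVG(hour), 2)=4, MAX(hour)=4, SUM(hour)=4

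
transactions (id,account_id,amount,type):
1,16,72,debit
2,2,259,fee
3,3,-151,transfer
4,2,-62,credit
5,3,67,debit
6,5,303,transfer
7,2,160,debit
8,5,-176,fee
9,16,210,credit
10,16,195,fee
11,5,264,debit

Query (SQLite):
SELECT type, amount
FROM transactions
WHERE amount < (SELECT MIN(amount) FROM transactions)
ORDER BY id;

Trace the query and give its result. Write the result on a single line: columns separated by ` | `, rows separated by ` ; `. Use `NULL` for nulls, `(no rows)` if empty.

(no rows)

Scalar subquery: MIN(amount) over all transactions rows = -176.
Keep rows where amount < that value.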